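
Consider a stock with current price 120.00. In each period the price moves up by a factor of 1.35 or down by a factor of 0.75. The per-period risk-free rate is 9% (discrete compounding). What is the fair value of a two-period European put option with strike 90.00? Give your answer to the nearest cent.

3.56

Risk-neutral probability p = (1 + 0.09 − 0.75)/(1.35 − 0.75) = 0.3400/0.6000 = 0.5667
Terminal stock prices: S_uu = 218.7, S_ud = 121.5, S_dd = 67.5
Terminal payoffs (K − S): max(-128.7, 0) = 0, max(-31.5, 0) = 0, max(22.5, 0) = 22.5
Node u (S = 162): V_u = 1/1.09·[0.5667·0.0000 + 0.4333·0.0000] = 0.0000
Node d (S = 90): V_d = 1/1.09·[0.5667·0.0000 + 0.4333·22.5000] = 8.9450
Node 0 (S = 120): V_0 = 1/1.09·[0.5667·0.0000 + 0.4333·8.9450] = 3.5561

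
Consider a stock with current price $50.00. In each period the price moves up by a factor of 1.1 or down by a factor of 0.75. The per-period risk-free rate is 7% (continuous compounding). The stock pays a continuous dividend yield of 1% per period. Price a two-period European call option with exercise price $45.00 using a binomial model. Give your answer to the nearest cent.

Per-period risk-free factor R = e^0.07 = 1.0725; dividend-adjusted growth = e^(0.07−0.01) = 1.0618.
Risk-neutral probability p = (1.0618 − 0.75)/(1.1 − 0.75) = 0.3118/0.3500 = 0.8910
Terminal stock prices: S_uu = 60.5, S_ud = 41.25, S_dd = 28.12
Terminal payoffs (S − K): max(15.5, 0) = 15.5, max(-3.75, 0) = 0, max(-16.88, 0) = 0
Node u (S = 55): V_u = e^(−0.07)·[0.8910·15.5000 + 0.1090·0.0000] = 12.8763
Node d (S = 37.5): V_d = e^(−0.07)·[0.8910·0.0000 + 0.1090·0.0000] = 0.0000
Node 0 (S = 50): V_0 = e^(−0.07)·[0.8910·12.8763 + 0.1090·0.0000] = 10.6967

$10.70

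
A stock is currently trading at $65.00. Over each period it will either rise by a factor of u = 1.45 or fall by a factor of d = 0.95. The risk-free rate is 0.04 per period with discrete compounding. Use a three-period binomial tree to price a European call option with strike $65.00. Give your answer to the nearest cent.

$11.76

Risk-neutral probability p = (1 + 0.04 − 0.95)/(1.45 − 0.95) = 0.0900/0.5000 = 0.1800
Terminal stock prices: S_uuu = 198.2, S_uud = 129.8, S_udd = 85.06, S_ddd = 55.73
Terminal payoffs (S − K): max(133.2, 0) = 133.2, max(64.83, 0) = 64.83, max(20.06, 0) = 20.06, max(-9.271, 0) = 0
Node uu (S = 136.7): V_uu = 1/1.04·[0.1800·133.1606 + 0.8200·64.8294] = 74.1625
Node ud (S = 89.54): V_ud = 1/1.04·[0.1800·64.8294 + 0.8200·20.0606] = 27.0375
Node dd (S = 58.66): V_dd = 1/1.04·[0.1800·20.0606 + 0.8200·0.0000] = 3.4720
Node u (S = 94.25): V_u = 1/1.04·[0.1800·74.1625 + 0.8200·27.0375] = 34.1538
Node d (S = 61.75): V_d = 1/1.04·[0.1800·27.0375 + 0.8200·3.4720] = 7.4171
Node 0 (S = 65): V_0 = 1/1.04·[0.1800·34.1538 + 0.8200·7.4171] = 11.7594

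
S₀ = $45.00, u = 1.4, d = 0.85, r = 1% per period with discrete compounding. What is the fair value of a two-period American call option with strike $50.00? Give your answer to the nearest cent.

Risk-neutral probability p = (1 + 0.01 − 0.85)/(1.4 − 0.85) = 0.1600/0.5500 = 0.2909
Terminal stock prices: S_uu = 88.2, S_ud = 53.55, S_dd = 32.51
Terminal payoffs (S − K): max(38.2, 0) = 38.2, max(3.55, 0) = 3.55, max(-17.49, 0) = 0
Node u (S = 63): continuation = 1/1.01·[0.2909·38.2000 + 0.7091·3.5500] = 13.4950; exercise value = 13.0000 ≤ continuation, so V_u = 13.4950
Node d (S = 38.25): continuation = 1/1.01·[0.2909·3.5500 + 0.7091·0.0000] = 1.0225; exercise value = 0.0000 ≤ continuation, so V_d = 1.0225
Node 0 (S = 45): continuation = 1/1.01·[0.2909·13.4950 + 0.7091·1.0225] = 4.6048; exercise value = 0.0000 ≤ continuation, so V_0 = 4.6048

$4.60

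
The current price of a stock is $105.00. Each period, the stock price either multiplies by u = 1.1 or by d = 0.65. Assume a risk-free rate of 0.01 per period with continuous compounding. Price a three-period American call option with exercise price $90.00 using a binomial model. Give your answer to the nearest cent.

Risk-neutral probability p = (e^0.01 − 0.65)/(1.1 − 0.65) = 0.3601/0.4500 = 0.8001
Terminal stock prices: S_uuu = 139.8, S_uud = 82.58, S_udd = 48.8, S_ddd = 28.84
Terminal payoffs (S − K): max(49.76, 0) = 49.76, max(-7.417, 0) = 0, max(-41.2, 0) = 0, max(-61.16, 0) = 0
Node uu (S = 127.1): continuation = e^(−0.01)·[0.8001·49.7550 + 0.1999·0.0000] = 39.4134; exercise value = 37.0500 ≤ continuation, so V_uu = 39.4134
Node ud (S = 75.08): continuation = e^(−0.01)·[0.8001·0.0000 + 0.1999·0.0000] = 0.0000; exercise value = 0.0000 ≤ continuation, so V_ud = 0.0000
Node dd (S = 44.36): continuation = e^(−0.01)·[0.8001·0.0000 + 0.1999·0.0000] = 0.0000; exercise value = 0.0000 ≤ continuation, so V_dd = 0.0000
Node u (S = 115.5): continuation = e^(−0.01)·[0.8001·39.4134 + 0.1999·0.0000] = 31.2214; exercise value = 25.5000 ≤ continuation, so V_u = 31.2214
Node d (S = 68.25): continuation = e^(−0.01)·[0.8001·0.0000 + 0.1999·0.0000] = 0.0000; exercise value = 0.0000 ≤ continuation, so V_d = 0.0000
Node 0 (S = 105): continuation = e^(−0.01)·[0.8001·31.2214 + 0.1999·0.0000] = 24.7320; exercise value = 15.0000 ≤ continuation, so V_0 = 24.7320

$24.73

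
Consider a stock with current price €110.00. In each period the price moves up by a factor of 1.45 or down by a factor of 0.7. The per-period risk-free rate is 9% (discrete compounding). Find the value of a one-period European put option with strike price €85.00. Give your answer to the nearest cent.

Risk-neutral probability p = (1 + 0.09 − 0.7)/(1.45 − 0.7) = 0.3900/0.7500 = 0.5200
Terminal stock prices: S_u = 159.5, S_d = 77
Terminal payoffs (K − S): max(-74.5, 0) = 0, max(8, 0) = 8
Node 0 (S = 110): V_0 = 1/1.09·[0.5200·0.0000 + 0.4800·8.0000] = 3.5229

€3.52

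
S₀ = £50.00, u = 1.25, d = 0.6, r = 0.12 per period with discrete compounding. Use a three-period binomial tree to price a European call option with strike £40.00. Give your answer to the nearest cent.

£22.89

Risk-neutral probability p = (1 + 0.12 − 0.6)/(1.25 − 0.6) = 0.5200/0.6500 = 0.8000
Terminal stock prices: S_uuu = 97.66, S_uud = 46.88, S_udd = 22.5, S_ddd = 10.8
Terminal payoffs (S − K): max(57.66, 0) = 57.66, max(6.875, 0) = 6.875, max(-17.5, 0) = 0, max(-29.2, 0) = 0
Node uu (S = 78.12): V_uu = 1/1.12·[0.8000·57.6562 + 0.2000·6.8750] = 42.4107
Node ud (S = 37.5): V_ud = 1/1.12·[0.8000·6.8750 + 0.2000·0.0000] = 4.9107
Node dd (S = 18): V_dd = 1/1.12·[0.8000·0.0000 + 0.2000·0.0000] = 0.0000
Node u (S = 62.5): V_u = 1/1.12·[0.8000·42.4107 + 0.2000·4.9107] = 31.1703
Node d (S = 30): V_d = 1/1.12·[0.8000·4.9107 + 0.2000·0.0000] = 3.5077
Node 0 (S = 50): V_0 = 1/1.12·[0.8000·31.1703 + 0.2000·3.5077] = 22.8909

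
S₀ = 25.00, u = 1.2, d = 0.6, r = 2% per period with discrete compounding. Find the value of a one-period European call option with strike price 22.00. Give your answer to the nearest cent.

5.49

Risk-neutral probability p = (1 + 0.02 − 0.6)/(1.2 − 0.6) = 0.4200/0.6000 = 0.7000
Terminal stock prices: S_u = 30, S_d = 15
Terminal payoffs (S − K): max(8, 0) = 8, max(-7, 0) = 0
Node 0 (S = 25): V_0 = 1/1.02·[0.7000·8.0000 + 0.3000·0.0000] = 5.4902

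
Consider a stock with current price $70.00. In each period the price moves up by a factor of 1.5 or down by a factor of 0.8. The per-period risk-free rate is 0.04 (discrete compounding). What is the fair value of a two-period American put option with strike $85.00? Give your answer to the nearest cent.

Risk-neutral probability p = (1 + 0.04 − 0.8)/(1.5 − 0.8) = 0.2400/0.7000 = 0.3429
Terminal stock prices: S_uu = 157.5, S_ud = 84, S_dd = 44.8
Terminal payoffs (K − S): max(-72.5, 0) = 0, max(1, 0) = 1, max(40.2, 0) = 40.2
Node u (S = 105): continuation = 1/1.04·[0.3429·0.0000 + 0.6571·1.0000] = 0.6319; exercise value = 0.0000 ≤ continuation, so V_u = 0.6319
Node d (S = 56): continuation = 1/1.04·[0.3429·1.0000 + 0.6571·40.2000] = 25.7308; exercise value = 29.0000 > continuation, so V_d = 29.0000 (exercise)
Node 0 (S = 70): continuation = 1/1.04·[0.3429·0.6319 + 0.6571·29.0000] = 18.5325; exercise value = 15.0000 ≤ continuation, so V_0 = 18.5325

$18.53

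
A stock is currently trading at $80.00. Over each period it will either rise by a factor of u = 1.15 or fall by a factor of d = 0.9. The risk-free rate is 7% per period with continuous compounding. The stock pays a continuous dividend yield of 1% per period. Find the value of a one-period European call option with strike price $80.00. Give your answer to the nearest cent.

$7.24

Per-period risk-free factor R = e^0.07 = 1.0725; dividend-adjusted growth = e^(0.07−0.01) = 1.0618.
Risk-neutral probability p = (1.0618 − 0.9)/(1.15 − 0.9) = 0.1618/0.2500 = 0.6473
Terminal stock prices: S_u = 92, S_d = 72
Terminal payoffs (S − K): max(12, 0) = 12, max(-8, 0) = 0
Node 0 (S = 80): V_0 = e^(−0.07)·[0.6473·12.0000 + 0.3527·0.0000] = 7.2430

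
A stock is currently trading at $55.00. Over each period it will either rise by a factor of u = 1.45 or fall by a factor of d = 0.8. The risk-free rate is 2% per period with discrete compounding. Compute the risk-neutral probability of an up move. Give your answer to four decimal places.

Risk-neutral probability p = (1 + 0.02 − 0.8)/(1.45 − 0.8) = 0.2200/0.6500 = 0.3385

p = 0.3385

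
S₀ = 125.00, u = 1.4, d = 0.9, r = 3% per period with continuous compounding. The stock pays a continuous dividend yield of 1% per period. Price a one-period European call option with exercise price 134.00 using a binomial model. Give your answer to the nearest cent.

9.57

Per-period risk-free factor R = e^0.03 = 1.0305; dividend-adjusted growth = e^(0.03−0.01) = 1.0202.
Risk-neutral probability p = (1.0202 − 0.9)/(1.4 − 0.9) = 0.1202/0.5000 = 0.2404
Terminal stock prices: S_u = 175, S_d = 112.5
Terminal payoffs (S − K): max(41, 0) = 41, max(-21.5, 0) = 0
Node 0 (S = 125): V_0 = e^(−0.03)·[0.2404·41.0000 + 0.7596·0.0000] = 9.5652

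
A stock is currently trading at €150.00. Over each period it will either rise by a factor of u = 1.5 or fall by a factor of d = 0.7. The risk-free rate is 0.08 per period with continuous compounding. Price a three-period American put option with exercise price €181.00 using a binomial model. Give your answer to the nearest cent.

Risk-neutral probability p = (e^0.08 − 0.7)/(1.5 − 0.7) = 0.3833/0.8000 = 0.4791
Terminal stock prices: S_uuu = 506.2, S_uud = 236.2, S_udd = 110.2, S_ddd = 51.45
Terminal payoffs (K − S): max(-325.2, 0) = 0, max(-55.25, 0) = 0, max(70.75, 0) = 70.75, max(129.6, 0) = 129.6
Node uu (S = 337.5): continuation = e^(−0.08)·[0.4791·0.0000 + 0.5209·0.0000] = 0.0000; exercise value = 0.0000 ≤ continuation, so V_uu = 0.0000
Node ud (S = 157.5): continuation = e^(−0.08)·[0.4791·0.0000 + 0.5209·70.7500] = 34.0197; exercise value = 23.5000 ≤ continuation, so V_ud = 34.0197
Node dd (S = 73.5): continuation = e^(−0.08)·[0.4791·70.7500 + 0.5209·129.5500] = 93.5841; exercise value = 107.5000 > continuation, so V_dd = 107.5000 (exercise)
Node u (S = 225): continuation = e^(−0.08)·[0.4791·0.0000 + 0.5209·34.0197] = 16.3581; exercise value = 0.0000 ≤ continuation, so V_u = 16.3581
Node d (S = 105): continuation = e^(−0.08)·[0.4791·34.0197 + 0.5209·107.5000] = 66.7366; exercise value = 76.0000 > continuation, so V_d = 76.0000 (exercise)
Node 0 (S = 150): continuation = e^(−0.08)·[0.4791·16.3581 + 0.5209·76.0000] = 43.7788; exercise value = 31.0000 ≤ continuation, so V_0 = 43.7788

€43.78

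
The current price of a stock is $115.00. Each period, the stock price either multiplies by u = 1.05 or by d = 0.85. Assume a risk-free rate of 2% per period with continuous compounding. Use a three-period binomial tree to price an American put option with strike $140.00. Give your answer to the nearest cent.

$25.00

Risk-neutral probability p = (e^0.02 − 0.85)/(1.05 − 0.85) = 0.1702/0.2000 = 0.8510
Terminal stock prices: S_uuu = 133.1, S_uud = 107.8, S_udd = 87.24, S_ddd = 70.62
Terminal payoffs (K − S): max(6.873, 0) = 6.873, max(32.23, 0) = 32.23, max(52.76, 0) = 52.76, max(69.38, 0) = 69.38
Node uu (S = 126.8): continuation = e^(−0.02)·[0.8510·6.8731 + 0.1490·32.2306] = 10.4403; exercise value = 13.2125 > continuation, so V_uu = 13.2125 (exercise)
Node ud (S = 102.6): continuation = e^(−0.02)·[0.8510·32.2306 + 0.1490·52.7581] = 34.5903; exercise value = 37.3625 > continuation, so V_ud = 37.3625 (exercise)
Node dd (S = 83.09): continuation = e^(−0.02)·[0.8510·52.7581 + 0.1490·69.3756] = 54.1403; exercise value = 56.9125 > continuation, so V_dd = 56.9125 (exercise)
Node u (S = 120.8): continuation = e^(−0.02)·[0.8510·13.2125 + 0.1490·37.3625] = 16.4778; exercise value = 19.2500 > continuation, so V_u = 19.2500 (exercise)
Node d (S = 97.75): continuation = e^(−0.02)·[0.8510·37.3625 + 0.1490·56.9125] = 39.4778; exercise value = 42.2500 > continuation, so V_d = 42.2500 (exercise)
Node 0 (S = 115): continuation = e^(−0.02)·[0.8510·19.2500 + 0.1490·42.2500] = 22.2278; exercise value = 25.0000 > continuation, so V_0 = 25.0000 (exercise)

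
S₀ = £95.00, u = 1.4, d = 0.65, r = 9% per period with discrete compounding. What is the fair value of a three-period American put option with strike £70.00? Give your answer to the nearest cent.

Risk-neutral probability p = (1 + 0.09 − 0.65)/(1.4 − 0.65) = 0.4400/0.7500 = 0.5867
Terminal stock prices: S_uuu = 260.7, S_uud = 121, S_udd = 56.19, S_ddd = 26.09
Terminal payoffs (K − S): max(-190.7, 0) = 0, max(-51.03, 0) = 0, max(13.81, 0) = 13.81, max(43.91, 0) = 43.91
Node uu (S = 186.2): continuation = 1/1.09·[0.5867·0.0000 + 0.4133·0.0000] = 0.0000; exercise value = 0.0000 ≤ continuation, so V_uu = 0.0000
Node ud (S = 86.45): continuation = 1/1.09·[0.5867·0.0000 + 0.4133·13.8075] = 5.2359; exercise value = 0.0000 ≤ continuation, so V_ud = 5.2359
Node dd (S = 40.14): continuation = 1/1.09·[0.5867·13.8075 + 0.4133·43.9106] = 24.0827; exercise value = 29.8625 > continuation, so V_dd = 29.8625 (exercise)
Node u (S = 133): continuation = 1/1.09·[0.5867·0.0000 + 0.4133·5.2359] = 1.9855; exercise value = 0.0000 ≤ continuation, so V_u = 1.9855
Node d (S = 61.75): continuation = 1/1.09·[0.5867·5.2359 + 0.4133·29.8625] = 14.1421; exercise value = 8.2500 ≤ continuation, so V_d = 14.1421
Node 0 (S = 95): continuation = 1/1.09·[0.5867·1.9855 + 0.4133·14.1421] = 6.4314; exercise value = 0.0000 ≤ continuation, so V_0 = 6.4314

£6.43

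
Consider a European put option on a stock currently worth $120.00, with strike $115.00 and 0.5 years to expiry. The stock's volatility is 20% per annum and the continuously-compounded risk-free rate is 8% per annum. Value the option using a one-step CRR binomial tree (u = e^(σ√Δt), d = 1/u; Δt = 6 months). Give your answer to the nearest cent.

$4.07

CRR parameters: u = e^(σ√Δt) = e^(0.2·√0.5) = 1.1519, d = 1/u = 0.8681
Per-period rate: rΔt = 0.08·0.5 = 0.04, so R = e^0.04 = 1.0408
Risk-neutral probability p = (e^0.04 − 0.8681)/(1.1519 − 0.8681) = 0.1727/0.2838 = 0.6085
Terminal stock prices: S_u = 138.2, S_d = 104.2
Terminal payoffs (K − S): max(-23.23, 0) = 0, max(10.83, 0) = 10.83
Node 0 (S = 120): V_0 = e^(−0.04)·[0.6085·0.0000 + 0.3915·10.8252] = 4.0718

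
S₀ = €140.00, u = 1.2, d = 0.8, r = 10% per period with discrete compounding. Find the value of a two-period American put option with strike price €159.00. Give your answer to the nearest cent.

Risk-neutral probability p = (1 + 0.1 − 0.8)/(1.2 − 0.8) = 0.3000/0.4000 = 0.7500
Terminal stock prices: S_uu = 201.6, S_ud = 134.4, S_dd = 89.6
Terminal payoffs (K − S): max(-42.6, 0) = 0, max(24.6, 0) = 24.6, max(69.4, 0) = 69.4
Node u (S = 168): continuation = 1/1.1·[0.7500·0.0000 + 0.2500·24.6000] = 5.5909; exercise value = 0.0000 ≤ continuation, so V_u = 5.5909
Node d (S = 112): continuation = 1/1.1·[0.7500·24.6000 + 0.2500·69.4000] = 32.5455; exercise value = 47.0000 > continuation, so V_d = 47.0000 (exercise)
Node 0 (S = 140): continuation = 1/1.1·[0.7500·5.5909 + 0.2500·47.0000] = 14.4938; exercise value = 19.0000 > continuation, so V_0 = 19.0000 (exercise)

€19.00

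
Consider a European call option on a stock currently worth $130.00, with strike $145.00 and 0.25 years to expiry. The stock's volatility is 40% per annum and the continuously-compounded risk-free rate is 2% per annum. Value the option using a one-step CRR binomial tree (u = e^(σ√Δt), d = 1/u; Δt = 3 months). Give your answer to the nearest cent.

CRR parameters: u = e^(σ√Δt) = e^(0.4·√0.25) = 1.2214, d = 1/u = 0.8187
Per-period rate: rΔt = 0.02·0.25 = 0.005, so R = e^0.005 = 1.0050
Risk-neutral probability p = (e^0.005 − 0.8187)/(1.2214 − 0.8187) = 0.1863/0.4027 = 0.4626
Terminal stock prices: S_u = 158.8, S_d = 106.4
Terminal payoffs (S − K): max(13.78, 0) = 13.78, max(-38.57, 0) = 0
Node 0 (S = 130): V_0 = e^(−0.005)·[0.4626·13.7824 + 0.5374·0.0000] = 6.3441

$6.34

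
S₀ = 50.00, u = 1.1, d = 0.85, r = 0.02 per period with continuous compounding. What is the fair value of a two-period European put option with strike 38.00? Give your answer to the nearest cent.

Risk-neutral probability p = (e^0.02 − 0.85)/(1.1 − 0.85) = 0.1702/0.2500 = 0.6808
Terminal stock prices: S_uu = 60.5, S_ud = 46.75, S_dd = 36.12
Terminal payoffs (K − S): max(-22.5, 0) = 0, max(-8.75, 0) = 0, max(1.875, 0) = 1.875
Node u (S = 55): V_u = e^(−0.02)·[0.6808·0.0000 + 0.3192·0.0000] = 0.0000
Node d (S = 42.5): V_d = e^(−0.02)·[0.6808·0.0000 + 0.3192·1.8750] = 0.5866
Node 0 (S = 50): V_0 = e^(−0.02)·[0.6808·0.0000 + 0.3192·0.5866] = 0.1835

0.18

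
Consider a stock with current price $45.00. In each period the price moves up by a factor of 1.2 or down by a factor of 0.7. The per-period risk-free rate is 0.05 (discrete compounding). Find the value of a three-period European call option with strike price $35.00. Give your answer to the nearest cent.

Risk-neutral probability p = (1 + 0.05 − 0.7)/(1.2 − 0.7) = 0.3500/0.5000 = 0.7000
Terminal stock prices: S_uuu = 77.76, S_uud = 45.36, S_udd = 26.46, S_ddd = 15.43
Terminal payoffs (S − K): max(42.76, 0) = 42.76, max(10.36, 0) = 10.36, max(-8.54, 0) = 0, max(-19.57, 0) = 0
Node uu (S = 64.8): V_uu = 1/1.05·[0.7000·42.7600 + 0.3000·10.3600] = 31.4667
Node ud (S = 37.8): V_ud = 1/1.05·[0.7000·10.3600 + 0.3000·0.0000] = 6.9067
Node dd (S = 22.05): V_dd = 1/1.05·[0.7000·0.0000 + 0.3000·0.0000] = 0.0000
Node u (S = 54): V_u = 1/1.05·[0.7000·31.4667 + 0.3000·6.9067] = 22.9511
Node d (S = 31.5): V_d = 1/1.05·[0.7000·6.9067 + 0.3000·0.0000] = 4.6044
Node 0 (S = 45): V_0 = 1/1.05·[0.7000·22.9511 + 0.3000·4.6044] = 16.6163

$16.62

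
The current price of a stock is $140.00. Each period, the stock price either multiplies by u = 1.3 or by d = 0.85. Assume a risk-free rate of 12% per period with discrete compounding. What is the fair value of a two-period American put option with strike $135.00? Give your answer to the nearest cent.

$5.71

Risk-neutral probability p = (1 + 0.12 − 0.85)/(1.3 − 0.85) = 0.2700/0.4500 = 0.6000
Terminal stock prices: S_uu = 236.6, S_ud = 154.7, S_dd = 101.1
Terminal payoffs (K − S): max(-101.6, 0) = 0, max(-19.7, 0) = 0, max(33.85, 0) = 33.85
Node u (S = 182): continuation = 1/1.12·[0.6000·0.0000 + 0.4000·0.0000] = 0.0000; exercise value = 0.0000 ≤ continuation, so V_u = 0.0000
Node d (S = 119): continuation = 1/1.12·[0.6000·0.0000 + 0.4000·33.8500] = 12.0893; exercise value = 16.0000 > continuation, so V_d = 16.0000 (exercise)
Node 0 (S = 140): continuation = 1/1.12·[0.6000·0.0000 + 0.4000·16.0000] = 5.7143; exercise value = 0.0000 ≤ continuation, so V_0 = 5.7143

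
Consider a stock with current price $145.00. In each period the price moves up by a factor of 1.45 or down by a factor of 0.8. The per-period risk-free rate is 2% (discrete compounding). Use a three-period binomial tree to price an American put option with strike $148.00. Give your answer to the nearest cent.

Risk-neutral probability p = (1 + 0.02 − 0.8)/(1.45 − 0.8) = 0.2200/0.6500 = 0.3385
Terminal stock prices: S_uuu = 442.1, S_uud = 243.9, S_udd = 134.6, S_ddd = 74.24
Terminal payoffs (K − S): max(-294.1, 0) = 0, max(-95.89, 0) = 0, max(13.44, 0) = 13.44, max(73.76, 0) = 73.76
Node uu (S = 304.9): continuation = 1/1.02·[0.3385·0.0000 + 0.6615·0.0000] = 0.0000; exercise value = 0.0000 ≤ continuation, so V_uu = 0.0000
Node ud (S = 168.2): continuation = 1/1.02·[0.3385·0.0000 + 0.6615·13.4400] = 8.7167; exercise value = 0.0000 ≤ continuation, so V_ud = 8.7167
Node dd (S = 92.8): continuation = 1/1.02·[0.3385·13.4400 + 0.6615·73.7600] = 52.2980; exercise value = 55.2000 > continuation, so V_dd = 55.2000 (exercise)
Node u (S = 210.2): continuation = 1/1.02·[0.3385·0.0000 + 0.6615·8.7167] = 5.6534; exercise value = 0.0000 ≤ continuation, so V_u = 5.6534
Node d (S = 116): continuation = 1/1.02·[0.3385·8.7167 + 0.6615·55.2000] = 38.6933; exercise value = 32.0000 ≤ continuation, so V_d = 38.6933
Node 0 (S = 145): continuation = 1/1.02·[0.3385·5.6534 + 0.6615·38.6933] = 26.9712; exercise value = 3.0000 ≤ continuation, so V_0 = 26.9712

$26.97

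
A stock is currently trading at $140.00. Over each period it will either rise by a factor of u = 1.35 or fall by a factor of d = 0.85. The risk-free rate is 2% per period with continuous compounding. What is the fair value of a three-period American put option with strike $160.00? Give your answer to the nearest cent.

Risk-neutral probability p = (e^0.02 − 0.85)/(1.35 − 0.85) = 0.1702/0.5000 = 0.3404
Terminal stock prices: S_uuu = 344.5, S_uud = 216.9, S_udd = 136.6, S_ddd = 85.98
Terminal payoffs (K − S): max(-184.5, 0) = 0, max(-56.88, 0) = 0, max(23.45, 0) = 23.45, max(74.02, 0) = 74.02
Node uu (S = 255.2): continuation = e^(−0.02)·[0.3404·0.0000 + 0.6596·0.0000] = 0.0000; exercise value = 0.0000 ≤ continuation, so V_uu = 0.0000
Node ud (S = 160.7): continuation = e^(−0.02)·[0.3404·0.0000 + 0.6596·23.4475] = 15.1597; exercise value = 0.0000 ≤ continuation, so V_ud = 15.1597
Node dd (S = 101.1): continuation = e^(−0.02)·[0.3404·23.4475 + 0.6596·74.0225] = 55.6818; exercise value = 58.8500 > continuation, so V_dd = 58.8500 (exercise)
Node u (S = 189): continuation = e^(−0.02)·[0.3404·0.0000 + 0.6596·15.1597] = 9.8013; exercise value = 0.0000 ≤ continuation, so V_u = 9.8013
Node d (S = 119): continuation = e^(−0.02)·[0.3404·15.1597 + 0.6596·58.8500] = 43.1069; exercise value = 41.0000 ≤ continuation, so V_d = 43.1069
Node 0 (S = 140): continuation = e^(−0.02)·[0.3404·9.8013 + 0.6596·43.1069] = 31.1405; exercise value = 20.0000 ≤ continuation, so V_0 = 31.1405

$31.14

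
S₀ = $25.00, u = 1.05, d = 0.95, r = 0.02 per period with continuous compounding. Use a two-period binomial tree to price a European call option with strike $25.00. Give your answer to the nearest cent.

Risk-neutral probability p = (e^0.02 − 0.95)/(1.05 − 0.95) = 0.0702/0.1000 = 0.7020
Terminal stock prices: S_uu = 27.56, S_ud = 24.94, S_dd = 22.56
Terminal payoffs (S − K): max(2.562, 0) = 2.562, max(-0.0625, 0) = 0, max(-2.438, 0) = 0
Node u (S = 26.25): V_u = e^(−0.02)·[0.7020·2.5625 + 0.2980·0.0000] = 1.7633
Node d (S = 23.75): V_d = e^(−0.02)·[0.7020·0.0000 + 0.2980·0.0000] = 0.0000
Node 0 (S = 25): V_0 = e^(−0.02)·[0.7020·1.7633 + 0.2980·0.0000] = 1.2133

$1.21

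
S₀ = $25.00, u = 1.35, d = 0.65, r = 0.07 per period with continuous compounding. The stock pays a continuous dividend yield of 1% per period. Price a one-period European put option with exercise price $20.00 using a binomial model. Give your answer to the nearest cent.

Per-period risk-free factor R = e^0.07 = 1.0725; dividend-adjusted growth = e^(0.07−0.01) = 1.0618.
Risk-neutral probability p = (1.0618 − 0.65)/(1.35 − 0.65) = 0.4118/0.7000 = 0.5883
Terminal stock prices: S_u = 33.75, S_d = 16.25
Terminal payoffs (K − S): max(-13.75, 0) = 0, max(3.75, 0) = 3.75
Node 0 (S = 25): V_0 = e^(−0.07)·[0.5883·0.0000 + 0.4117·3.7500] = 1.4394

$1.44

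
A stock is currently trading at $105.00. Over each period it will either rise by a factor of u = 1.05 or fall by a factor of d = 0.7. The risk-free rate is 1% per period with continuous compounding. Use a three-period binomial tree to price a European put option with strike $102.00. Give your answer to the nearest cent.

Risk-neutral probability p = (e^0.01 − 0.7)/(1.05 − 0.7) = 0.3101/0.3500 = 0.8859
Terminal stock prices: S_uuu = 121.6, S_uud = 81.03, S_udd = 54.02, S_ddd = 36.01
Terminal payoffs (K − S): max(-19.55, 0) = 0, max(20.97, 0) = 20.97, max(47.98, 0) = 47.98, max(65.99, 0) = 65.99
Node uu (S = 115.8): V_uu = e^(−0.01)·[0.8859·0.0000 + 0.1141·20.9663] = 2.3693
Node ud (S = 77.17): V_ud = e^(−0.01)·[0.8859·20.9663 + 0.1141·47.9775] = 23.8101
Node dd (S = 51.45): V_dd = e^(−0.01)·[0.8859·47.9775 + 0.1141·65.9850] = 49.5351
Node u (S = 110.2): V_u = e^(−0.01)·[0.8859·2.3693 + 0.1141·23.8101] = 4.7687
Node d (S = 73.5): V_d = e^(−0.01)·[0.8859·23.8101 + 0.1141·49.5351] = 26.4803
Node 0 (S = 105): V_0 = e^(−0.01)·[0.8859·4.7687 + 0.1141·26.4803] = 7.1748

$7.17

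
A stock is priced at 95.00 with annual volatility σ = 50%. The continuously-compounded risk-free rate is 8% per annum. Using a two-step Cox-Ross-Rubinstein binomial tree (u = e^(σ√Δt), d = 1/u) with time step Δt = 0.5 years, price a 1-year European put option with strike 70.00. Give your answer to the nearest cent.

CRR parameters: u = e^(σ√Δt) = e^(0.5·√0.5) = 1.4241, d = 1/u = 0.7022
Per-period rate: rΔt = 0.08·0.5 = 0.04, so R = e^0.04 = 1.0408
Risk-neutral probability p = (e^0.04 − 0.7022)/(1.4241 − 0.7022) = 0.3386/0.7219 = 0.4691
Terminal stock prices: S_uu = 192.7, S_ud = 95, S_dd = 46.84
Terminal payoffs (K − S): max(-122.7, 0) = 0, max(-25, 0) = 0, max(23.16, 0) = 23.16
Node u (S = 135.3): V_u = e^(−0.04)·[0.4691·0.0000 + 0.5309·0.0000] = 0.0000
Node d (S = 66.71): V_d = e^(−0.04)·[0.4691·0.0000 + 0.5309·23.1585] = 11.8138
Node 0 (S = 95): V_0 = e^(−0.04)·[0.4691·0.0000 + 0.5309·11.8138] = 6.0266

6.03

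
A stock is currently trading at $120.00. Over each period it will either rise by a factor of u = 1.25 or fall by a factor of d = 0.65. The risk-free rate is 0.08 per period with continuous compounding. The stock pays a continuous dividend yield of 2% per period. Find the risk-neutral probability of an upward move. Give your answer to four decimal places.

Per-period risk-free factor R = e^0.08 = 1.0833; dividend-adjusted growth = e^(0.08−0.02) = 1.0618.
Risk-neutral probability p = (1.0618 − 0.65)/(1.25 − 0.65) = 0.4118/0.6000 = 0.6864

p = 0.6864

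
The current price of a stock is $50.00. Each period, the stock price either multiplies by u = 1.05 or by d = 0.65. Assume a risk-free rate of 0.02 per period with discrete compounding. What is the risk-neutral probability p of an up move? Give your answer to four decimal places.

Risk-neutral probability p = (1 + 0.02 − 0.65)/(1.05 − 0.65) = 0.3700/0.4000 = 0.9250

p = 0.9250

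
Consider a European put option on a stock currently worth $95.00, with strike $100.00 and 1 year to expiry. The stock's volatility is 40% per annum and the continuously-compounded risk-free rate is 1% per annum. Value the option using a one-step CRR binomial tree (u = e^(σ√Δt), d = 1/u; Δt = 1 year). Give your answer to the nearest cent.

$21.09

CRR parameters: u = e^(σ√Δt) = e^(0.4·√1) = 1.4918, d = 1/u = 0.6703
Per-period rate: rΔt = 0.01·1 = 0.01, so R = e^0.01 = 1.0101
Risk-neutral probability p = (e^0.01 − 0.6703)/(1.4918 − 0.6703) = 0.3397/0.8215 = 0.4135
Terminal stock prices: S_u = 141.7, S_d = 63.68
Terminal payoffs (K − S): max(-41.72, 0) = 0, max(36.32, 0) = 36.32
Node 0 (S = 95): V_0 = e^(−0.01)·[0.4135·0.0000 + 0.5865·36.3196] = 21.0878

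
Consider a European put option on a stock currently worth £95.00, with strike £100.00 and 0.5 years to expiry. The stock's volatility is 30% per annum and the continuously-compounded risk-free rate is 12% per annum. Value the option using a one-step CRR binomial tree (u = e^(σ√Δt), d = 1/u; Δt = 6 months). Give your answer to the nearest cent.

CRR parameters: u = e^(σ√Δt) = e^(0.3·√0.5) = 1.2363, d = 1/u = 0.8089
Per-period rate: rΔt = 0.12·0.5 = 0.06, so R = e^0.06 = 1.0618
Risk-neutral probability p = (e^0.06 − 0.8089)/(1.2363 − 0.8089) = 0.2530/0.4275 = 0.5918
Terminal stock prices: S_u = 117.4, S_d = 76.84
Terminal payoffs (K − S): max(-17.45, 0) = 0, max(23.16, 0) = 23.16
Node 0 (S = 95): V_0 = e^(−0.06)·[0.5918·0.0000 + 0.4082·23.1585] = 8.9022

£8.90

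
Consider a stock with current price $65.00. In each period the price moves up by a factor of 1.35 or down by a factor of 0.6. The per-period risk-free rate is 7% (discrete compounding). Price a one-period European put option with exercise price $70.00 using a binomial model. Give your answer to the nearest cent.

Risk-neutral probability p = (1 + 0.07 − 0.6)/(1.35 − 0.6) = 0.4700/0.7500 = 0.6267
Terminal stock prices: S_u = 87.75, S_d = 39
Terminal payoffs (K − S): max(-17.75, 0) = 0, max(31, 0) = 31
Node 0 (S = 65): V_0 = 1/1.07·[0.6267·0.0000 + 0.3733·31.0000] = 10.8162

$10.82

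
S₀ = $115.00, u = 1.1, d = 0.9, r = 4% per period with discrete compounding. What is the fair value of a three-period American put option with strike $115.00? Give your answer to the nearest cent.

$4.02

Risk-neutral probability p = (1 + 0.04 − 0.9)/(1.1 − 0.9) = 0.1400/0.2000 = 0.7000
Terminal stock prices: S_uuu = 153.1, S_uud = 125.2, S_udd = 102.5, S_ddd = 83.84
Terminal payoffs (K − S): max(-38.07, 0) = 0, max(-10.24, 0) = 0, max(12.53, 0) = 12.53, max(31.16, 0) = 31.16
Node uu (S = 139.2): continuation = 1/1.04·[0.7000·0.0000 + 0.3000·0.0000] = 0.0000; exercise value = 0.0000 ≤ continuation, so V_uu = 0.0000
Node ud (S = 113.9): continuation = 1/1.04·[0.7000·0.0000 + 0.3000·12.5350] = 3.6159; exercise value = 1.1500 ≤ continuation, so V_ud = 3.6159
Node dd (S = 93.15): continuation = 1/1.04·[0.7000·12.5350 + 0.3000·31.1650] = 17.4269; exercise value = 21.8500 > continuation, so V_dd = 21.8500 (exercise)
Node u (S = 126.5): continuation = 1/1.04·[0.7000·0.0000 + 0.3000·3.6159] = 1.0430; exercise value = 0.0000 ≤ continuation, so V_u = 1.0430
Node d (S = 103.5): continuation = 1/1.04·[0.7000·3.6159 + 0.3000·21.8500] = 8.7366; exercise value = 11.5000 > continuation, so V_d = 11.5000 (exercise)
Node 0 (S = 115): continuation = 1/1.04·[0.7000·1.0430 + 0.3000·11.5000] = 4.0194; exercise value = 0.0000 ≤ continuation, so V_0 = 4.0194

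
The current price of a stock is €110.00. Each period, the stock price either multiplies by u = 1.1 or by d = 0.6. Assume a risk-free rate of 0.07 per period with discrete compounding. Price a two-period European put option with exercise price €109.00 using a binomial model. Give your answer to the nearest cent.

Risk-neutral probability p = (1 + 0.07 − 0.6)/(1.1 − 0.6) = 0.4700/0.5000 = 0.9400
Terminal stock prices: S_uu = 133.1, S_ud = 72.6, S_dd = 39.6
Terminal payoffs (K − S): max(-24.1, 0) = 0, max(36.4, 0) = 36.4, max(69.4, 0) = 69.4
Node u (S = 121): V_u = 1/1.07·[0.9400·0.0000 + 0.0600·36.4000] = 2.0411
Node d (S = 66): V_d = 1/1.07·[0.9400·36.4000 + 0.0600·69.4000] = 35.8692
Node 0 (S = 110): V_0 = 1/1.07·[0.9400·2.0411 + 0.0600·35.8692] = 3.8045

€3.80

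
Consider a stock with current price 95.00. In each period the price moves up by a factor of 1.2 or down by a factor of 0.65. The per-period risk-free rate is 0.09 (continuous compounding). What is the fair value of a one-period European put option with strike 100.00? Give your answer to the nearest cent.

Risk-neutral probability p = (e^0.09 − 0.65)/(1.2 − 0.65) = 0.4442/0.5500 = 0.8076
Terminal stock prices: S_u = 114, S_d = 61.75
Terminal payoffs (K − S): max(-14, 0) = 0, max(38.25, 0) = 38.25
Node 0 (S = 95): V_0 = e^(−0.09)·[0.8076·0.0000 + 0.1924·38.2500] = 6.7263

6.73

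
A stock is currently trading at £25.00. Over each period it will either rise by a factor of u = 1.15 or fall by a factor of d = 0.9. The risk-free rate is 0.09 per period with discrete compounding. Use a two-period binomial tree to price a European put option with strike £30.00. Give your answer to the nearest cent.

£1.74

Risk-neutral probability p = (1 + 0.09 − 0.9)/(1.15 − 0.9) = 0.1900/0.2500 = 0.7600
Terminal stock prices: S_uu = 33.06, S_ud = 25.87, S_dd = 20.25
Terminal payoffs (K − S): max(-3.062, 0) = 0, max(4.125, 0) = 4.125, max(9.75, 0) = 9.75
Node u (S = 28.75): V_u = 1/1.09·[0.7600·0.0000 + 0.2400·4.1250] = 0.9083
Node d (S = 22.5): V_d = 1/1.09·[0.7600·4.1250 + 0.2400·9.7500] = 5.0229
Node 0 (S = 25): V_0 = 1/1.09·[0.7600·0.9083 + 0.2400·5.0229] = 1.7392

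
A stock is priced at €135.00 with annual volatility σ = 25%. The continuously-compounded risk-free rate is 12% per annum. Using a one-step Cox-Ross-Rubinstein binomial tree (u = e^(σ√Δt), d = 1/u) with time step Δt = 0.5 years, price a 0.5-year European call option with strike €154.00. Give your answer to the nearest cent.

€4.21

CRR parameters: u = e^(σ√Δt) = e^(0.25·√0.5) = 1.1934, d = 1/u = 0.8380
Per-period rate: rΔt = 0.12·0.5 = 0.06, so R = e^0.06 = 1.0618
Risk-neutral probability p = (e^0.06 − 0.8380)/(1.1934 − 0.8380) = 0.2239/0.3554 = 0.6299
Terminal stock prices: S_u = 161.1, S_d = 113.1
Terminal payoffs (S − K): max(7.104, 0) = 7.104, max(-40.87, 0) = 0
Node 0 (S = 135): V_0 = e^(−0.06)·[0.6299·7.1042 + 0.3701·0.0000] = 4.2144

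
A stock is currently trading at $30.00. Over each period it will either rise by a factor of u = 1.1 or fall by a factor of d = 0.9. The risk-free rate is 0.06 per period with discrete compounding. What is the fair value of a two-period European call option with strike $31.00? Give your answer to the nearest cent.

$3.02

Risk-neutral probability p = (1 + 0.06 − 0.9)/(1.1 − 0.9) = 0.1600/0.2000 = 0.8000
Terminal stock prices: S_uu = 36.3, S_ud = 29.7, S_dd = 24.3
Terminal payoffs (S − K): max(5.3, 0) = 5.3, max(-1.3, 0) = 0, max(-6.7, 0) = 0
Node u (S = 33): V_u = 1/1.06·[0.8000·5.3000 + 0.2000·0.0000] = 4.0000
Node d (S = 27): V_d = 1/1.06·[0.8000·0.0000 + 0.2000·0.0000] = 0.0000
Node 0 (S = 30): V_0 = 1/1.06·[0.8000·4.0000 + 0.2000·0.0000] = 3.0189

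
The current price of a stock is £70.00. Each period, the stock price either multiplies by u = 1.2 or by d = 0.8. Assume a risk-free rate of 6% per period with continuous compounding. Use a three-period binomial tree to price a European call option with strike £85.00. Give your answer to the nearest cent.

Risk-neutral probability p = (e^0.06 − 0.8)/(1.2 − 0.8) = 0.2618/0.4000 = 0.6546
Terminal stock prices: S_uuu = 121, S_uud = 80.64, S_udd = 53.76, S_ddd = 35.84
Terminal payoffs (S − K): max(35.96, 0) = 35.96, max(-4.36, 0) = 0, max(-31.24, 0) = 0, max(-49.16, 0) = 0
Node uu (S = 100.8): V_uu = e^(−0.06)·[0.6546·35.9600 + 0.3454·0.0000] = 22.1683
Node ud (S = 67.2): V_ud = e^(−0.06)·[0.6546·0.0000 + 0.3454·0.0000] = 0.0000
Node dd (S = 44.8): V_dd = e^(−0.06)·[0.6546·0.0000 + 0.3454·0.0000] = 0.0000
Node u (S = 84): V_u = e^(−0.06)·[0.6546·22.1683 + 0.3454·0.0000] = 13.6661
Node d (S = 56): V_d = e^(−0.06)·[0.6546·0.0000 + 0.3454·0.0000] = 0.0000
Node 0 (S = 70): V_0 = e^(−0.06)·[0.6546·13.6661 + 0.3454·0.0000] = 8.4248

£8.42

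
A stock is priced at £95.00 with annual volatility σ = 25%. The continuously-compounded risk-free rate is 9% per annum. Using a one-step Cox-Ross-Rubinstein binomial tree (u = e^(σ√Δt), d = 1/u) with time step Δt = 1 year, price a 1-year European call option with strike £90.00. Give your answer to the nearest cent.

£18.25

CRR parameters: u = e^(σ√Δt) = e^(0.25·√1) = 1.2840, d = 1/u = 0.7788
Per-period rate: rΔt = 0.09·1 = 0.09, so R = e^0.09 = 1.0942
Risk-neutral probability p = (e^0.09 − 0.7788)/(1.2840 − 0.7788) = 0.3154/0.5052 = 0.6242
Terminal stock prices: S_u = 122, S_d = 73.99
Terminal payoffs (S − K): max(31.98, 0) = 31.98, max(-16.01, 0) = 0
Node 0 (S = 95): V_0 = e^(−0.09)·[0.6242·31.9824 + 0.3758·0.0000] = 18.2459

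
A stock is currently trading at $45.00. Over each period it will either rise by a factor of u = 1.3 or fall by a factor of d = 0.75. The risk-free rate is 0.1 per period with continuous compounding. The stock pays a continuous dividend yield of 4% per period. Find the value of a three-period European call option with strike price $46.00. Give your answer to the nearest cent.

$10.55

Per-period risk-free factor R = e^0.1 = 1.1052; dividend-adjusted growth = e^(0.1−0.04) = 1.0618.
Risk-neutral probability p = (1.0618 − 0.75)/(1.3 − 0.75) = 0.3118/0.5500 = 0.5670
Terminal stock prices: S_uuu = 98.87, S_uud = 57.04, S_udd = 32.91, S_ddd = 18.98
Terminal payoffs (S − K): max(52.87, 0) = 52.87, max(11.04, 0) = 11.04, max(-13.09, 0) = 0, max(-27.02, 0) = 0
Node uu (S = 76.05): V_uu = e^(−0.1)·[0.5670·52.8650 + 0.4330·11.0375] = 31.4455
Node ud (S = 43.88): V_ud = e^(−0.1)·[0.5670·11.0375 + 0.4330·0.0000] = 5.6625
Node dd (S = 25.31): V_dd = e^(−0.1)·[0.5670·0.0000 + 0.4330·0.0000] = 0.0000
Node u (S = 58.5): V_u = e^(−0.1)·[0.5670·31.4455 + 0.4330·5.6625] = 18.3508
Node d (S = 33.75): V_d = e^(−0.1)·[0.5670·5.6625 + 0.4330·0.0000] = 2.9050
Node 0 (S = 45): V_0 = e^(−0.1)·[0.5670·18.3508 + 0.4330·2.9050] = 10.5526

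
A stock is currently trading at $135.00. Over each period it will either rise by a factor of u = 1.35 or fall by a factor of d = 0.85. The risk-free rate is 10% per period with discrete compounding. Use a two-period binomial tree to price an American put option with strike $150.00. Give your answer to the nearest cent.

Risk-neutral probability p = (1 + 0.1 − 0.85)/(1.35 − 0.85) = 0.2500/0.5000 = 0.5000
Terminal stock prices: S_uu = 246, S_ud = 154.9, S_dd = 97.54
Terminal payoffs (K − S): max(-96.04, 0) = 0, max(-4.912, 0) = 0, max(52.46, 0) = 52.46
Node u (S = 182.2): continuation = 1/1.1·[0.5000·0.0000 + 0.5000·0.0000] = 0.0000; exercise value = 0.0000 ≤ continuation, so V_u = 0.0000
Node d (S = 114.8): continuation = 1/1.1·[0.5000·0.0000 + 0.5000·52.4625] = 23.8466; exercise value = 35.2500 > continuation, so V_d = 35.2500 (exercise)
Node 0 (S = 135): continuation = 1/1.1·[0.5000·0.0000 + 0.5000·35.2500] = 16.0227; exercise value = 15.0000 ≤ continuation, so V_0 = 16.0227

$16.02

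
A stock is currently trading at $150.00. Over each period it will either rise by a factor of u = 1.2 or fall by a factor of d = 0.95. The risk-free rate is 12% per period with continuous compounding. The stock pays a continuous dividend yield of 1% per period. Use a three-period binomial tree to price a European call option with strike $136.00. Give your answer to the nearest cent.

Per-period risk-free factor R = e^0.12 = 1.1275; dividend-adjusted growth = e^(0.12−0.01) = 1.1163.
Risk-neutral probability p = (1.1163 − 0.95)/(1.2 − 0.95) = 0.1663/0.2500 = 0.6651
Terminal stock prices: S_uuu = 259.2, S_uud = 205.2, S_udd = 162.4, S_ddd = 128.6
Terminal payoffs (S − K): max(123.2, 0) = 123.2, max(69.2, 0) = 69.2, max(26.45, 0) = 26.45, max(-7.394, 0) = 0
Node uu (S = 216): V_uu = e^(−0.12)·[0.6651·123.2000 + 0.3349·69.2000] = 93.2296
Node ud (S = 171): V_ud = e^(−0.12)·[0.6651·69.2000 + 0.3349·26.4500] = 48.6773
Node dd (S = 135.4): V_dd = e^(−0.12)·[0.6651·26.4500 + 0.3349·0.0000] = 15.6029
Node u (S = 180): V_u = e^(−0.12)·[0.6651·93.2296 + 0.3349·48.6773] = 69.4544
Node d (S = 142.5): V_d = e^(−0.12)·[0.6651·48.6773 + 0.3349·15.6029] = 33.3492
Node 0 (S = 150): V_0 = e^(−0.12)·[0.6651·69.4544 + 0.3349·33.3492] = 50.8766

$50.88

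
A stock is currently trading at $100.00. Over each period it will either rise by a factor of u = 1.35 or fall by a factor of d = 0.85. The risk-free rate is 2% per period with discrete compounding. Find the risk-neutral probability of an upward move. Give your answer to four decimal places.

p = 0.3400

Risk-neutral probability p = (1 + 0.02 − 0.85)/(1.35 − 0.85) = 0.1700/0.5000 = 0.3400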